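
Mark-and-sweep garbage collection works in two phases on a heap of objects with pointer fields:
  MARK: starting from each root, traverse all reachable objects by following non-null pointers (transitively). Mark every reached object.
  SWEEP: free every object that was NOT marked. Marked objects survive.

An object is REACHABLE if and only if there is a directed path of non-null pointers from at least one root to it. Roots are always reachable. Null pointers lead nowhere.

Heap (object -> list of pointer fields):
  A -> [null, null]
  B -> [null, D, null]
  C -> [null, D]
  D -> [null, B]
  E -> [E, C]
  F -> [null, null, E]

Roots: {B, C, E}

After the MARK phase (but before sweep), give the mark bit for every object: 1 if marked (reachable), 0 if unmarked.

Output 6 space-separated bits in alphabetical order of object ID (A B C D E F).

Roots: B C E
Mark B: refs=null D null, marked=B
Mark C: refs=null D, marked=B C
Mark E: refs=E C, marked=B C E
Mark D: refs=null B, marked=B C D E
Unmarked (collected): A F

Answer: 0 1 1 1 1 0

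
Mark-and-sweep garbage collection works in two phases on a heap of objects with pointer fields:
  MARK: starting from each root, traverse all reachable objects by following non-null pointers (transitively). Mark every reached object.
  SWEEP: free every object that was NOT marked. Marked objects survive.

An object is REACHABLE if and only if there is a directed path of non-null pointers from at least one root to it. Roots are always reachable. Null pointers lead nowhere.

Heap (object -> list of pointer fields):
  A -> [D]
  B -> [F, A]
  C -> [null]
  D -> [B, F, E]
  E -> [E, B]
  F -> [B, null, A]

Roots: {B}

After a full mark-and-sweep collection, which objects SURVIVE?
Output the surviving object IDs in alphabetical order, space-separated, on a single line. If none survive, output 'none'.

Roots: B
Mark B: refs=F A, marked=B
Mark F: refs=B null A, marked=B F
Mark A: refs=D, marked=A B F
Mark D: refs=B F E, marked=A B D F
Mark E: refs=E B, marked=A B D E F
Unmarked (collected): C

Answer: A B D E F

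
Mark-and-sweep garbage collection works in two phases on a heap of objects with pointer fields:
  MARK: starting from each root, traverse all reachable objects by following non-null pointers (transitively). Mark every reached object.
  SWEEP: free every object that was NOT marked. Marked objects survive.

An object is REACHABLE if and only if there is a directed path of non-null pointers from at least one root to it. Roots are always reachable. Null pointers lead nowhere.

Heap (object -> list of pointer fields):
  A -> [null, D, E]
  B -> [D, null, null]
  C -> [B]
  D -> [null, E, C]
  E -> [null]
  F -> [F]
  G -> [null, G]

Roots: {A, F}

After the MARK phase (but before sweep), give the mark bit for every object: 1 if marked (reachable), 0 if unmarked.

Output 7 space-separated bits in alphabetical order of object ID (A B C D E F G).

Answer: 1 1 1 1 1 1 0

Derivation:
Roots: A F
Mark A: refs=null D E, marked=A
Mark F: refs=F, marked=A F
Mark D: refs=null E C, marked=A D F
Mark E: refs=null, marked=A D E F
Mark C: refs=B, marked=A C D E F
Mark B: refs=D null null, marked=A B C D E F
Unmarked (collected): G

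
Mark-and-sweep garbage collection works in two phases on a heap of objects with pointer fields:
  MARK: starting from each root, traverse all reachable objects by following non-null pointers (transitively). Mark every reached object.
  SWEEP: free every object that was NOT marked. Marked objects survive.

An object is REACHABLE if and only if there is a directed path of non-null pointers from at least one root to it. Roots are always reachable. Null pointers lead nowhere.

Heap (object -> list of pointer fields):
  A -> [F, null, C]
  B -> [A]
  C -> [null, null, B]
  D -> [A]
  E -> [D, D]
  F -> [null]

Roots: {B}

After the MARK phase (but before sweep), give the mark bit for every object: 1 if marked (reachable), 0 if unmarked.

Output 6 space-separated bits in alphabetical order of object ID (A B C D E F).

Answer: 1 1 1 0 0 1

Derivation:
Roots: B
Mark B: refs=A, marked=B
Mark A: refs=F null C, marked=A B
Mark F: refs=null, marked=A B F
Mark C: refs=null null B, marked=A B C F
Unmarked (collected): D E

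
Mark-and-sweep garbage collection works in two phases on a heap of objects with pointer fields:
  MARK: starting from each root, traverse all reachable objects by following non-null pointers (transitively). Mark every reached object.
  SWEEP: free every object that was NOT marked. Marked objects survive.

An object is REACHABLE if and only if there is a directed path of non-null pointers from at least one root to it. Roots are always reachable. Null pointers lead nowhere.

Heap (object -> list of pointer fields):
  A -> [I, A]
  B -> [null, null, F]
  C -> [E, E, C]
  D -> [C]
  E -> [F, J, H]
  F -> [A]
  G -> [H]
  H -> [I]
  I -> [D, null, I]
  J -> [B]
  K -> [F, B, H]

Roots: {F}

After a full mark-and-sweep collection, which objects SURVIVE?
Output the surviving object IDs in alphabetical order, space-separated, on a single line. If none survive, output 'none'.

Answer: A B C D E F H I J

Derivation:
Roots: F
Mark F: refs=A, marked=F
Mark A: refs=I A, marked=A F
Mark I: refs=D null I, marked=A F I
Mark D: refs=C, marked=A D F I
Mark C: refs=E E C, marked=A C D F I
Mark E: refs=F J H, marked=A C D E F I
Mark J: refs=B, marked=A C D E F I J
Mark H: refs=I, marked=A C D E F H I J
Mark B: refs=null null F, marked=A B C D E F H I J
Unmarked (collected): G K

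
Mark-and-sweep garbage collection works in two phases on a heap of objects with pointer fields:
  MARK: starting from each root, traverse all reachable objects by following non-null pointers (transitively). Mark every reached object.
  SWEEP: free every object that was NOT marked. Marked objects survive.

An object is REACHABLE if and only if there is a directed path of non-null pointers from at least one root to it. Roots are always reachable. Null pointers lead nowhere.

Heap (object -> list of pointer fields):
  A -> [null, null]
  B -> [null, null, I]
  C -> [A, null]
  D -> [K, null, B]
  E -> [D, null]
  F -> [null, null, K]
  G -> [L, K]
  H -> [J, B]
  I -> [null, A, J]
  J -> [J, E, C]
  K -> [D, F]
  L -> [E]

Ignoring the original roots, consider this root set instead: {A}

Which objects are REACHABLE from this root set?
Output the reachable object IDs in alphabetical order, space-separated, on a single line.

Roots: A
Mark A: refs=null null, marked=A
Unmarked (collected): B C D E F G H I J K L

Answer: A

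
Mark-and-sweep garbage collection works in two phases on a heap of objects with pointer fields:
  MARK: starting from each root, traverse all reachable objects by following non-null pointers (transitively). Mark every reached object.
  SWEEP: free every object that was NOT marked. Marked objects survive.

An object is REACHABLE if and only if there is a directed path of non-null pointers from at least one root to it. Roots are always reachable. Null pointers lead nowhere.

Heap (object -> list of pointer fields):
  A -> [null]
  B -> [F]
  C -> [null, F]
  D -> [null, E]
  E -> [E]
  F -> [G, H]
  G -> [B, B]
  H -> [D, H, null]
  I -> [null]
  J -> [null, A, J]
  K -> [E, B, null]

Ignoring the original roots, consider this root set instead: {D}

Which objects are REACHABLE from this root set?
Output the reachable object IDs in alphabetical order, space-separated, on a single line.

Answer: D E

Derivation:
Roots: D
Mark D: refs=null E, marked=D
Mark E: refs=E, marked=D E
Unmarked (collected): A B C F G H I J K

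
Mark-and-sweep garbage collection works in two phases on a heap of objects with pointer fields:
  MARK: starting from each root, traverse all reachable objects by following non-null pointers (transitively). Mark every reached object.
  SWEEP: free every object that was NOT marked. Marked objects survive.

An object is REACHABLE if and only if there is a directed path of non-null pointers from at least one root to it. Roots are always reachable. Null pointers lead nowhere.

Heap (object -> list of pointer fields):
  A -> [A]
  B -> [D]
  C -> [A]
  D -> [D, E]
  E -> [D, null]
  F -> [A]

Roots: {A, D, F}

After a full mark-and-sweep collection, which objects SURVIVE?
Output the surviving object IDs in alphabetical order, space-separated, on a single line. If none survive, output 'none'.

Roots: A D F
Mark A: refs=A, marked=A
Mark D: refs=D E, marked=A D
Mark F: refs=A, marked=A D F
Mark E: refs=D null, marked=A D E F
Unmarked (collected): B C

Answer: A D E F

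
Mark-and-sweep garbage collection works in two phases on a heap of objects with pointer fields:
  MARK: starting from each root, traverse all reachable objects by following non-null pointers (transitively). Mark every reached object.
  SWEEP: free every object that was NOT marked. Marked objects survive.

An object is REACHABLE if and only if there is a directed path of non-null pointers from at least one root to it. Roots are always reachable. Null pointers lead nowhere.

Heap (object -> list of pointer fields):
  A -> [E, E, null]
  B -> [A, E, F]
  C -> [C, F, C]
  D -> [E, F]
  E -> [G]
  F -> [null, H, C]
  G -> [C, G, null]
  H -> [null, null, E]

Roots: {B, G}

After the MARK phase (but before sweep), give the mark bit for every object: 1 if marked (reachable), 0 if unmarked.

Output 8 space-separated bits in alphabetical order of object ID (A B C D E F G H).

Answer: 1 1 1 0 1 1 1 1

Derivation:
Roots: B G
Mark B: refs=A E F, marked=B
Mark G: refs=C G null, marked=B G
Mark A: refs=E E null, marked=A B G
Mark E: refs=G, marked=A B E G
Mark F: refs=null H C, marked=A B E F G
Mark C: refs=C F C, marked=A B C E F G
Mark H: refs=null null E, marked=A B C E F G H
Unmarked (collected): D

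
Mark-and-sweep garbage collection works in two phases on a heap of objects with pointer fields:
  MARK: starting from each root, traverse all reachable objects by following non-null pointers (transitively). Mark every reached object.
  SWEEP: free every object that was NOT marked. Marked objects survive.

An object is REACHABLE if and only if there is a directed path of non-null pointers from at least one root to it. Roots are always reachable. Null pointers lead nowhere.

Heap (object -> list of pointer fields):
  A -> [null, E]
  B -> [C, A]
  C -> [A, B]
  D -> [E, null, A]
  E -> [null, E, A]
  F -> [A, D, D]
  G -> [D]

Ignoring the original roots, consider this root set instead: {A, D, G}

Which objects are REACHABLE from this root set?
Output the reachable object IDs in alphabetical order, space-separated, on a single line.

Roots: A D G
Mark A: refs=null E, marked=A
Mark D: refs=E null A, marked=A D
Mark G: refs=D, marked=A D G
Mark E: refs=null E A, marked=A D E G
Unmarked (collected): B C F

Answer: A D E G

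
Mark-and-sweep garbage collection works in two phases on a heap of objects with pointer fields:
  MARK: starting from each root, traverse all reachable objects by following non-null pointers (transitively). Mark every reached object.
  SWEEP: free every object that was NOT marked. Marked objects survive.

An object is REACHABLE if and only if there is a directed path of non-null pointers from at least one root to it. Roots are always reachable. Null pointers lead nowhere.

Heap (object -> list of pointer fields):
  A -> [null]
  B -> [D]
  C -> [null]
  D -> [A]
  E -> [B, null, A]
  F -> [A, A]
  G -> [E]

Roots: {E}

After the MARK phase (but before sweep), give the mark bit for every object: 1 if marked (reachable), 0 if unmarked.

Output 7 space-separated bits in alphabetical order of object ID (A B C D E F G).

Roots: E
Mark E: refs=B null A, marked=E
Mark B: refs=D, marked=B E
Mark A: refs=null, marked=A B E
Mark D: refs=A, marked=A B D E
Unmarked (collected): C F G

Answer: 1 1 0 1 1 0 0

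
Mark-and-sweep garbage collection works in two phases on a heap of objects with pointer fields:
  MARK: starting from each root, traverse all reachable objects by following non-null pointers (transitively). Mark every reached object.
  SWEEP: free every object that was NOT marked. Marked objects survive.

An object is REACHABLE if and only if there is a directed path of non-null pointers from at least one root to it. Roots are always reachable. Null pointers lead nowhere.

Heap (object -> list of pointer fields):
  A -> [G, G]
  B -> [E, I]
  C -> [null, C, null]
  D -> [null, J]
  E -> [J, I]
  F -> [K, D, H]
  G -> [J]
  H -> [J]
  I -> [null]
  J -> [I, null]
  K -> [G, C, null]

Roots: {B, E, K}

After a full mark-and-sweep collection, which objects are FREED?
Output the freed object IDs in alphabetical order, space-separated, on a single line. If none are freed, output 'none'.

Answer: A D F H

Derivation:
Roots: B E K
Mark B: refs=E I, marked=B
Mark E: refs=J I, marked=B E
Mark K: refs=G C null, marked=B E K
Mark I: refs=null, marked=B E I K
Mark J: refs=I null, marked=B E I J K
Mark G: refs=J, marked=B E G I J K
Mark C: refs=null C null, marked=B C E G I J K
Unmarked (collected): A D F H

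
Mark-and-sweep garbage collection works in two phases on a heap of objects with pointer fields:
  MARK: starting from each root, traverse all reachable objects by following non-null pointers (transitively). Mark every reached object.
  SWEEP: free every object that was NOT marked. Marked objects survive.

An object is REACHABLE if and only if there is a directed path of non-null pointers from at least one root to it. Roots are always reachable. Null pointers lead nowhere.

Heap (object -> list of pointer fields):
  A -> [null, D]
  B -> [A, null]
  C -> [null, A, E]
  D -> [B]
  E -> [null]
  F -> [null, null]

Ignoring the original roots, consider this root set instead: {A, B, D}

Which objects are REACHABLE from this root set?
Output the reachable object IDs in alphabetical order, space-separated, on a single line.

Roots: A B D
Mark A: refs=null D, marked=A
Mark B: refs=A null, marked=A B
Mark D: refs=B, marked=A B D
Unmarked (collected): C E F

Answer: A B D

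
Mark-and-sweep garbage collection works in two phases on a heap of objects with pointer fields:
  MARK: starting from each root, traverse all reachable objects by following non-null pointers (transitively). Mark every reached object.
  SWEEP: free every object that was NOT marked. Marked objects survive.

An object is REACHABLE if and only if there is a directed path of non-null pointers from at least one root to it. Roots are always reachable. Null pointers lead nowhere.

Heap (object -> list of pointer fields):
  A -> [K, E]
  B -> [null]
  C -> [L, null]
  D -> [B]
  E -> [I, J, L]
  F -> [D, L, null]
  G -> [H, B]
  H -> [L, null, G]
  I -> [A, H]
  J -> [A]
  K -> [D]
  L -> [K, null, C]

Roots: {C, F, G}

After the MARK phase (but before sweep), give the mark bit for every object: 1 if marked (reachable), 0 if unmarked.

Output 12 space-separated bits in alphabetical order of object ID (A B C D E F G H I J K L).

Answer: 0 1 1 1 0 1 1 1 0 0 1 1

Derivation:
Roots: C F G
Mark C: refs=L null, marked=C
Mark F: refs=D L null, marked=C F
Mark G: refs=H B, marked=C F G
Mark L: refs=K null C, marked=C F G L
Mark D: refs=B, marked=C D F G L
Mark H: refs=L null G, marked=C D F G H L
Mark B: refs=null, marked=B C D F G H L
Mark K: refs=D, marked=B C D F G H K L
Unmarked (collected): A E I J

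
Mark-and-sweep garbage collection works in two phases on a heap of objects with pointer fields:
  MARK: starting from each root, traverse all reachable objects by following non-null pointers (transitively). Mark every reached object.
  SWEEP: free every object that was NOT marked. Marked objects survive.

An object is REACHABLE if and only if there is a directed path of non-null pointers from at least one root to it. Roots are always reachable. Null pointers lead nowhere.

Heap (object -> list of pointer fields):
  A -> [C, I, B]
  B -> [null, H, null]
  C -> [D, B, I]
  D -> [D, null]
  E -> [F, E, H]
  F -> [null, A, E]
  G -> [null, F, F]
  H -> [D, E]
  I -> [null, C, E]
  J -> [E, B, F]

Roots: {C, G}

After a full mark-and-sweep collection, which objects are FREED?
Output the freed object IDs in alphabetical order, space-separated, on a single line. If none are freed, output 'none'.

Answer: J

Derivation:
Roots: C G
Mark C: refs=D B I, marked=C
Mark G: refs=null F F, marked=C G
Mark D: refs=D null, marked=C D G
Mark B: refs=null H null, marked=B C D G
Mark I: refs=null C E, marked=B C D G I
Mark F: refs=null A E, marked=B C D F G I
Mark H: refs=D E, marked=B C D F G H I
Mark E: refs=F E H, marked=B C D E F G H I
Mark A: refs=C I B, marked=A B C D E F G H I
Unmarked (collected): J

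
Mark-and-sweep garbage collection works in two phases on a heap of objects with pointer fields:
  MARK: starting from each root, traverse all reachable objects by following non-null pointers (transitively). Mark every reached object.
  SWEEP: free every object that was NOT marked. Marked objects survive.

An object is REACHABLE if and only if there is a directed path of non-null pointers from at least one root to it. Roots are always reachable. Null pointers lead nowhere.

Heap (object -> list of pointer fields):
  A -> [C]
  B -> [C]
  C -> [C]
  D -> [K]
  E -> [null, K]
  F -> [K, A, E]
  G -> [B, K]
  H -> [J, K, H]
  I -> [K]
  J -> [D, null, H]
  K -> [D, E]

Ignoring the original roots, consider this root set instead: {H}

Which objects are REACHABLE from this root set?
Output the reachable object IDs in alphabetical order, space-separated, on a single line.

Roots: H
Mark H: refs=J K H, marked=H
Mark J: refs=D null H, marked=H J
Mark K: refs=D E, marked=H J K
Mark D: refs=K, marked=D H J K
Mark E: refs=null K, marked=D E H J K
Unmarked (collected): A B C F G I

Answer: D E H J K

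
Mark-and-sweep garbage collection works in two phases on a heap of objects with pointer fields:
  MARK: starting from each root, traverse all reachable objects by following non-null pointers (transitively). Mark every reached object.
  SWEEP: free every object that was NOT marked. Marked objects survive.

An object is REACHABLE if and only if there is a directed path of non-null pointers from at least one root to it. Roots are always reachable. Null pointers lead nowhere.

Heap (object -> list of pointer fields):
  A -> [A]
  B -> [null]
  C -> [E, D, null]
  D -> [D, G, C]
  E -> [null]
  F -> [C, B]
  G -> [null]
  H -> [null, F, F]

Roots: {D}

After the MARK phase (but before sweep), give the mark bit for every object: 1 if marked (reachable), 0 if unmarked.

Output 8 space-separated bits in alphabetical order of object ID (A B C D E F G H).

Answer: 0 0 1 1 1 0 1 0

Derivation:
Roots: D
Mark D: refs=D G C, marked=D
Mark G: refs=null, marked=D G
Mark C: refs=E D null, marked=C D G
Mark E: refs=null, marked=C D E G
Unmarked (collected): A B F H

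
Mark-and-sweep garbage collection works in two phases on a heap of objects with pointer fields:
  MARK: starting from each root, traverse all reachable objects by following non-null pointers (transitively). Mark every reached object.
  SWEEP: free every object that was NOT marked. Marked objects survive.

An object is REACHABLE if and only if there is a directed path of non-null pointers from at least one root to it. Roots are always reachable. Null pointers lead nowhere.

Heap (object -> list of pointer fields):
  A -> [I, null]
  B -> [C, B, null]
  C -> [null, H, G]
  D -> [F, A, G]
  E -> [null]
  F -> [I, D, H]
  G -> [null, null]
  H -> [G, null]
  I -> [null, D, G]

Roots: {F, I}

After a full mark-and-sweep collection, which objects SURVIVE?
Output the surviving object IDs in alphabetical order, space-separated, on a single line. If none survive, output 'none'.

Roots: F I
Mark F: refs=I D H, marked=F
Mark I: refs=null D G, marked=F I
Mark D: refs=F A G, marked=D F I
Mark H: refs=G null, marked=D F H I
Mark G: refs=null null, marked=D F G H I
Mark A: refs=I null, marked=A D F G H I
Unmarked (collected): B C E

Answer: A D F G H I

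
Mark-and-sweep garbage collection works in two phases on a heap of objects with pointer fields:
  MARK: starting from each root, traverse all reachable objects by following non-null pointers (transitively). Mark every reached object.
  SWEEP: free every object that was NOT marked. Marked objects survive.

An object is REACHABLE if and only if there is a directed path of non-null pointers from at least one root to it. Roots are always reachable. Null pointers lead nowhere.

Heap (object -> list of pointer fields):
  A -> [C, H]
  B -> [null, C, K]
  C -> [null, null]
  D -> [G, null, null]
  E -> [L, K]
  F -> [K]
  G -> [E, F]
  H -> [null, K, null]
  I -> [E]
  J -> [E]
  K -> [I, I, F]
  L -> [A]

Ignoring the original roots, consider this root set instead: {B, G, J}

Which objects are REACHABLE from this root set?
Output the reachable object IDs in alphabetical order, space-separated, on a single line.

Roots: B G J
Mark B: refs=null C K, marked=B
Mark G: refs=E F, marked=B G
Mark J: refs=E, marked=B G J
Mark C: refs=null null, marked=B C G J
Mark K: refs=I I F, marked=B C G J K
Mark E: refs=L K, marked=B C E G J K
Mark F: refs=K, marked=B C E F G J K
Mark I: refs=E, marked=B C E F G I J K
Mark L: refs=A, marked=B C E F G I J K L
Mark A: refs=C H, marked=A B C E F G I J K L
Mark H: refs=null K null, marked=A B C E F G H I J K L
Unmarked (collected): D

Answer: A B C E F G H I J K L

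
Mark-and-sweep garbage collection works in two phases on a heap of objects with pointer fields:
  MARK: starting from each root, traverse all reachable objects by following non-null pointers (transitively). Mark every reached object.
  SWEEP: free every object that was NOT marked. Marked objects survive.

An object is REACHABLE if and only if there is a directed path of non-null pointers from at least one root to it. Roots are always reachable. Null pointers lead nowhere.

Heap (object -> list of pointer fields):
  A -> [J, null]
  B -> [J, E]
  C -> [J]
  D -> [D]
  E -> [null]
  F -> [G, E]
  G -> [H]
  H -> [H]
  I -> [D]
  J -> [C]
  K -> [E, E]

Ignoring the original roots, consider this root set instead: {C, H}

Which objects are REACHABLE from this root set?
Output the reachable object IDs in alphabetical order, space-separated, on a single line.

Roots: C H
Mark C: refs=J, marked=C
Mark H: refs=H, marked=C H
Mark J: refs=C, marked=C H J
Unmarked (collected): A B D E F G I K

Answer: C H J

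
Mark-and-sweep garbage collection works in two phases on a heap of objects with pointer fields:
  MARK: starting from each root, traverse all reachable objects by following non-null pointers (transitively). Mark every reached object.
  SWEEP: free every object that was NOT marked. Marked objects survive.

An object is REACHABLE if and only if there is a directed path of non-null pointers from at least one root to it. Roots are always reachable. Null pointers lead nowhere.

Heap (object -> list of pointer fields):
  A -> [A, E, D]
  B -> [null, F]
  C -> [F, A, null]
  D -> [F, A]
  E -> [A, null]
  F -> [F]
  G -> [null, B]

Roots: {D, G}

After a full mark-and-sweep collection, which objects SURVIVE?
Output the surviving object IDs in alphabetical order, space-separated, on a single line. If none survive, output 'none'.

Roots: D G
Mark D: refs=F A, marked=D
Mark G: refs=null B, marked=D G
Mark F: refs=F, marked=D F G
Mark A: refs=A E D, marked=A D F G
Mark B: refs=null F, marked=A B D F G
Mark E: refs=A null, marked=A B D E F G
Unmarked (collected): C

Answer: A B D E F G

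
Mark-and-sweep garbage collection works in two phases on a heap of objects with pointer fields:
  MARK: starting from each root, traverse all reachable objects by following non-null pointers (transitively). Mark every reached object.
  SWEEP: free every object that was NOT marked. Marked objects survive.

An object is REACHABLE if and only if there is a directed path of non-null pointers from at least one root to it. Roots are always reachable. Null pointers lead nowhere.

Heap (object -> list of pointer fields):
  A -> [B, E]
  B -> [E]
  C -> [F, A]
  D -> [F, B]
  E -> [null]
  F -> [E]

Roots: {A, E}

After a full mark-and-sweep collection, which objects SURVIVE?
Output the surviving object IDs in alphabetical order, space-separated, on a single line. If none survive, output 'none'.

Answer: A B E

Derivation:
Roots: A E
Mark A: refs=B E, marked=A
Mark E: refs=null, marked=A E
Mark B: refs=E, marked=A B E
Unmarked (collected): C D F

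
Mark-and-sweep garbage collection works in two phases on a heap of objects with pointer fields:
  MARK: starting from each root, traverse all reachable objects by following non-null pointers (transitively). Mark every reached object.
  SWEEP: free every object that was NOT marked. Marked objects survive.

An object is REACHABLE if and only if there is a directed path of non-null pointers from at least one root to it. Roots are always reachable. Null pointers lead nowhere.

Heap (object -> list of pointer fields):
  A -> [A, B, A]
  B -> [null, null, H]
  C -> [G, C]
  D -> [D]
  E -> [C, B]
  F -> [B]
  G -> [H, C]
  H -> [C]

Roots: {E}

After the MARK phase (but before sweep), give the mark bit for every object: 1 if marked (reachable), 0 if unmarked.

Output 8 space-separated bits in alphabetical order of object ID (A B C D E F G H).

Answer: 0 1 1 0 1 0 1 1

Derivation:
Roots: E
Mark E: refs=C B, marked=E
Mark C: refs=G C, marked=C E
Mark B: refs=null null H, marked=B C E
Mark G: refs=H C, marked=B C E G
Mark H: refs=C, marked=B C E G H
Unmarked (collected): A D F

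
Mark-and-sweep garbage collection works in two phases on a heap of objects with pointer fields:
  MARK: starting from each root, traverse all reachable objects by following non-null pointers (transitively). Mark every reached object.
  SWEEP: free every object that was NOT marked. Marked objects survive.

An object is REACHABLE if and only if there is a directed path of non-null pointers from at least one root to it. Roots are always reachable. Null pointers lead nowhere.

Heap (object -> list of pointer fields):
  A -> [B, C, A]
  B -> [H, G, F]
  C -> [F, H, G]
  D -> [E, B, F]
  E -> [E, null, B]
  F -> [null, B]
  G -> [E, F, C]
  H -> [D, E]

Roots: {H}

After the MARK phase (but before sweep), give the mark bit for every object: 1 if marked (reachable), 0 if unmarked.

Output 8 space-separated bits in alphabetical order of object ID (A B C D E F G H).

Answer: 0 1 1 1 1 1 1 1

Derivation:
Roots: H
Mark H: refs=D E, marked=H
Mark D: refs=E B F, marked=D H
Mark E: refs=E null B, marked=D E H
Mark B: refs=H G F, marked=B D E H
Mark F: refs=null B, marked=B D E F H
Mark G: refs=E F C, marked=B D E F G H
Mark C: refs=F H G, marked=B C D E F G H
Unmarked (collected): A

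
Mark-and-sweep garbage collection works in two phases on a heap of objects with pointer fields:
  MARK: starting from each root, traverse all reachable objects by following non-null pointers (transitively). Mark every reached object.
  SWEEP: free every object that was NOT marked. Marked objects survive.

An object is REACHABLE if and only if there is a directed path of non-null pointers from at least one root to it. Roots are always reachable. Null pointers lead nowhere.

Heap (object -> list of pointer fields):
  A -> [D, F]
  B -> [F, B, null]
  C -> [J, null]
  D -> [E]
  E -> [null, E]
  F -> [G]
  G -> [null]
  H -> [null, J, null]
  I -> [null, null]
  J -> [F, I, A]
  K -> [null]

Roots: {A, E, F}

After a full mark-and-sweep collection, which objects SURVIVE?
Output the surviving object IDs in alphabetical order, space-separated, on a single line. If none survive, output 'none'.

Answer: A D E F G

Derivation:
Roots: A E F
Mark A: refs=D F, marked=A
Mark E: refs=null E, marked=A E
Mark F: refs=G, marked=A E F
Mark D: refs=E, marked=A D E F
Mark G: refs=null, marked=A D E F G
Unmarked (collected): B C H I J K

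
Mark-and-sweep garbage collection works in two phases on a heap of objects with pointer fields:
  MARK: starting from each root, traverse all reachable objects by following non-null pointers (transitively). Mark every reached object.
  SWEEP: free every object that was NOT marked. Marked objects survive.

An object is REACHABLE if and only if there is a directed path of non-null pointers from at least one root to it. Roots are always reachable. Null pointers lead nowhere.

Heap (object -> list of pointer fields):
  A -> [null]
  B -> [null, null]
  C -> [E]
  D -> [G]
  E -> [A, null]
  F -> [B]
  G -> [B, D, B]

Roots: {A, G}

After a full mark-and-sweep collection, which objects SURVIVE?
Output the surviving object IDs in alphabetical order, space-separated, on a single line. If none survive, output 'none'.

Roots: A G
Mark A: refs=null, marked=A
Mark G: refs=B D B, marked=A G
Mark B: refs=null null, marked=A B G
Mark D: refs=G, marked=A B D G
Unmarked (collected): C E F

Answer: A B D G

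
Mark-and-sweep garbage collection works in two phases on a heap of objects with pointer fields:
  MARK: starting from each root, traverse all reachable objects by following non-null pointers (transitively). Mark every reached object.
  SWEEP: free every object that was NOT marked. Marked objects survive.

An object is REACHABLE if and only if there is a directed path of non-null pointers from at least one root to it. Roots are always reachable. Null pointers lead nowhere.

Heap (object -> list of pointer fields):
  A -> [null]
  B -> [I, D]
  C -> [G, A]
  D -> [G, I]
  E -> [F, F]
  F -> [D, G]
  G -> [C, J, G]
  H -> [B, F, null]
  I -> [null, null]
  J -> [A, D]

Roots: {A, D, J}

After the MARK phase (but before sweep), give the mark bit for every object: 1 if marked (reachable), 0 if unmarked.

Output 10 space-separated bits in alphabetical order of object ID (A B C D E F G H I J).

Roots: A D J
Mark A: refs=null, marked=A
Mark D: refs=G I, marked=A D
Mark J: refs=A D, marked=A D J
Mark G: refs=C J G, marked=A D G J
Mark I: refs=null null, marked=A D G I J
Mark C: refs=G A, marked=A C D G I J
Unmarked (collected): B E F H

Answer: 1 0 1 1 0 0 1 0 1 1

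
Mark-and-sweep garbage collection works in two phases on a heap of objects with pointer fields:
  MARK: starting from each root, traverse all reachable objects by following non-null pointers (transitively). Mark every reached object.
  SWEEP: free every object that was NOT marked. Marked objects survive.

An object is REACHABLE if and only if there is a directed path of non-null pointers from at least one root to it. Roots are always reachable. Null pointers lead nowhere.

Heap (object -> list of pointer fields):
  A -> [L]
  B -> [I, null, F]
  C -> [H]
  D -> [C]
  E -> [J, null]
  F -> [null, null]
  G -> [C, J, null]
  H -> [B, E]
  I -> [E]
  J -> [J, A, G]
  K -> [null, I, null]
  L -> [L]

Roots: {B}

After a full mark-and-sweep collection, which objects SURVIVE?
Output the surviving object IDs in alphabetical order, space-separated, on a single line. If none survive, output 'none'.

Roots: B
Mark B: refs=I null F, marked=B
Mark I: refs=E, marked=B I
Mark F: refs=null null, marked=B F I
Mark E: refs=J null, marked=B E F I
Mark J: refs=J A G, marked=B E F I J
Mark A: refs=L, marked=A B E F I J
Mark G: refs=C J null, marked=A B E F G I J
Mark L: refs=L, marked=A B E F G I J L
Mark C: refs=H, marked=A B C E F G I J L
Mark H: refs=B E, marked=A B C E F G H I J L
Unmarked (collected): D K

Answer: A B C E F G H I J L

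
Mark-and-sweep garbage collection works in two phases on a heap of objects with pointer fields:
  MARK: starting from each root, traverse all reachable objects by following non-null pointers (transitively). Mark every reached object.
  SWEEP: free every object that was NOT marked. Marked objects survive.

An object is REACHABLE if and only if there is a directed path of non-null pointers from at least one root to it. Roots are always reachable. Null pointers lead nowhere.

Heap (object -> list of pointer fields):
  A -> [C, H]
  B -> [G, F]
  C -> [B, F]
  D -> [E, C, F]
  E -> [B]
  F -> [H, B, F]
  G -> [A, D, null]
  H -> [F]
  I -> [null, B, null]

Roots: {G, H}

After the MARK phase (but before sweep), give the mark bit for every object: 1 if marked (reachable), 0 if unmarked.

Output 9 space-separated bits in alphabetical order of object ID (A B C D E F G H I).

Answer: 1 1 1 1 1 1 1 1 0

Derivation:
Roots: G H
Mark G: refs=A D null, marked=G
Mark H: refs=F, marked=G H
Mark A: refs=C H, marked=A G H
Mark D: refs=E C F, marked=A D G H
Mark F: refs=H B F, marked=A D F G H
Mark C: refs=B F, marked=A C D F G H
Mark E: refs=B, marked=A C D E F G H
Mark B: refs=G F, marked=A B C D E F G H
Unmarked (collected): I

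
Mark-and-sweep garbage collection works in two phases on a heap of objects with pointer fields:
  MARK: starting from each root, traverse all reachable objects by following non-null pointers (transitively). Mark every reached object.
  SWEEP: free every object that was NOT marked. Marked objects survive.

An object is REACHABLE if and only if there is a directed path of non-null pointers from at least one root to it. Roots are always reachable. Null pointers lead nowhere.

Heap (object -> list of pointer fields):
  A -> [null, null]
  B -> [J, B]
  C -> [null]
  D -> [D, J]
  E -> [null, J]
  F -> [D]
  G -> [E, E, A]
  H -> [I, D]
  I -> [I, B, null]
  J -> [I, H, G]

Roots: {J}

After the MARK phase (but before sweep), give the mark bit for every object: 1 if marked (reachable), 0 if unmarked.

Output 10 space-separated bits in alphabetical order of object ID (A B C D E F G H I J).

Answer: 1 1 0 1 1 0 1 1 1 1

Derivation:
Roots: J
Mark J: refs=I H G, marked=J
Mark I: refs=I B null, marked=I J
Mark H: refs=I D, marked=H I J
Mark G: refs=E E A, marked=G H I J
Mark B: refs=J B, marked=B G H I J
Mark D: refs=D J, marked=B D G H I J
Mark E: refs=null J, marked=B D E G H I J
Mark A: refs=null null, marked=A B D E G H I J
Unmarked (collected): C F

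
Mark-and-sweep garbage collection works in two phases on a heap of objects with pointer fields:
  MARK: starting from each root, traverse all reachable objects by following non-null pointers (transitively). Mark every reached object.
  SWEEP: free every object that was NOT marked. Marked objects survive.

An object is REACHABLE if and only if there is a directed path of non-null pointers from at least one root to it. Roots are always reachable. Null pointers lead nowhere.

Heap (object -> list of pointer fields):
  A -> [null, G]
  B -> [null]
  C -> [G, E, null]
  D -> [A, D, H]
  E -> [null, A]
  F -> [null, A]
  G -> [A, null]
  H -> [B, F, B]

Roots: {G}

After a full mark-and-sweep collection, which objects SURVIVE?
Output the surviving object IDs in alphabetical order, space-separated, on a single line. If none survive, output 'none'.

Roots: G
Mark G: refs=A null, marked=G
Mark A: refs=null G, marked=A G
Unmarked (collected): B C D E F H

Answer: A G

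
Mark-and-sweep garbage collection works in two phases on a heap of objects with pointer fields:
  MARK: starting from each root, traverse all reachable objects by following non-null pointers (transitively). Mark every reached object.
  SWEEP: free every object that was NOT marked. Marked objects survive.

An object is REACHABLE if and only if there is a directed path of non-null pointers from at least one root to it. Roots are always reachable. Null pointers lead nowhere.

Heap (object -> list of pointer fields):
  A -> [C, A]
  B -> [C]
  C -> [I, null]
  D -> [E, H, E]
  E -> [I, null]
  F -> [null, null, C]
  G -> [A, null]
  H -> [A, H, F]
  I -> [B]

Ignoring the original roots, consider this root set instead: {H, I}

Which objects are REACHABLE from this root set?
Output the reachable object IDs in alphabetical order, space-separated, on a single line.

Answer: A B C F H I

Derivation:
Roots: H I
Mark H: refs=A H F, marked=H
Mark I: refs=B, marked=H I
Mark A: refs=C A, marked=A H I
Mark F: refs=null null C, marked=A F H I
Mark B: refs=C, marked=A B F H I
Mark C: refs=I null, marked=A B C F H I
Unmarked (collected): D E G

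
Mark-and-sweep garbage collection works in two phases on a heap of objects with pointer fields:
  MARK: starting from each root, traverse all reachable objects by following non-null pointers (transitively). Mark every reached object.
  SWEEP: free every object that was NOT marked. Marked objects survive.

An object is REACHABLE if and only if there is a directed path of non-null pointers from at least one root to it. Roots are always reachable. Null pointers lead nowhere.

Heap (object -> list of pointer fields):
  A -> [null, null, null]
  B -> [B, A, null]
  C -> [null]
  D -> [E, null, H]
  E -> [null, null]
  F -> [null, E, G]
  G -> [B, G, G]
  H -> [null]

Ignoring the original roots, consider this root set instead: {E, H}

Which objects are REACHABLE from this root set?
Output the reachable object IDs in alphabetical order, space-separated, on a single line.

Roots: E H
Mark E: refs=null null, marked=E
Mark H: refs=null, marked=E H
Unmarked (collected): A B C D F G

Answer: E H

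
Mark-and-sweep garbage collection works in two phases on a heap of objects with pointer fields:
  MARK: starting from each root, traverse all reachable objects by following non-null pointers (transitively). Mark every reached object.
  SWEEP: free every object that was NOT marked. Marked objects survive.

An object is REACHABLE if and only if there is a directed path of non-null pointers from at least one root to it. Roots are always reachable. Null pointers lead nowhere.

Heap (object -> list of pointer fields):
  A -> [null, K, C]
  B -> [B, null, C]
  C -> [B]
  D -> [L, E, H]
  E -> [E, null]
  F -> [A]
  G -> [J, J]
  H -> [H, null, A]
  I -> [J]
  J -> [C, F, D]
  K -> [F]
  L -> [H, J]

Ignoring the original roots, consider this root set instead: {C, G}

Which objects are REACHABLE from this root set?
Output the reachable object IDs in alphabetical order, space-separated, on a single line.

Roots: C G
Mark C: refs=B, marked=C
Mark G: refs=J J, marked=C G
Mark B: refs=B null C, marked=B C G
Mark J: refs=C F D, marked=B C G J
Mark F: refs=A, marked=B C F G J
Mark D: refs=L E H, marked=B C D F G J
Mark A: refs=null K C, marked=A B C D F G J
Mark L: refs=H J, marked=A B C D F G J L
Mark E: refs=E null, marked=A B C D E F G J L
Mark H: refs=H null A, marked=A B C D E F G H J L
Mark K: refs=F, marked=A B C D E F G H J K L
Unmarked (collected): I

Answer: A B C D E F G H J K L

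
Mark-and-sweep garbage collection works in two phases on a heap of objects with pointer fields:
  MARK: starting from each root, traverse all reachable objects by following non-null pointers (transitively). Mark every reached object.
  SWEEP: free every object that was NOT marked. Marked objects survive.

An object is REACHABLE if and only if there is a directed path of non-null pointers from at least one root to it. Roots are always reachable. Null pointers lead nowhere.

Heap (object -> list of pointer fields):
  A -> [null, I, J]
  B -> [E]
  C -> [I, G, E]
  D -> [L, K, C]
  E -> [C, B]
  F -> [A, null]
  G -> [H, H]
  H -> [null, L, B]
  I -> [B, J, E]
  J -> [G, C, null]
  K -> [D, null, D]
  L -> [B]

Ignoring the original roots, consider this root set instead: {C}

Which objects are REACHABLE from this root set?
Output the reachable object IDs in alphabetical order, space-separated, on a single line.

Roots: C
Mark C: refs=I G E, marked=C
Mark I: refs=B J E, marked=C I
Mark G: refs=H H, marked=C G I
Mark E: refs=C B, marked=C E G I
Mark B: refs=E, marked=B C E G I
Mark J: refs=G C null, marked=B C E G I J
Mark H: refs=null L B, marked=B C E G H I J
Mark L: refs=B, marked=B C E G H I J L
Unmarked (collected): A D F K

Answer: B C E G H I J L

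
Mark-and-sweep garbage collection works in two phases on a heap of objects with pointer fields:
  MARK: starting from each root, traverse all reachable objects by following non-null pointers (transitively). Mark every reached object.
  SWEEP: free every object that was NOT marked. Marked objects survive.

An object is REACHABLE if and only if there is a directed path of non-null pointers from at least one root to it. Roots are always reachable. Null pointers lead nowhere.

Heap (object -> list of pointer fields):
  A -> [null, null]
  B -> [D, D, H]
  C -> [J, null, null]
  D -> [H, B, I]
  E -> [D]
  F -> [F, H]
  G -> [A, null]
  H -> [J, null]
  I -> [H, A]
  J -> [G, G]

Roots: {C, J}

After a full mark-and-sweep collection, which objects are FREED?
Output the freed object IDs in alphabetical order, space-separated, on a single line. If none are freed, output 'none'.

Roots: C J
Mark C: refs=J null null, marked=C
Mark J: refs=G G, marked=C J
Mark G: refs=A null, marked=C G J
Mark A: refs=null null, marked=A C G J
Unmarked (collected): B D E F H I

Answer: B D E F H I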